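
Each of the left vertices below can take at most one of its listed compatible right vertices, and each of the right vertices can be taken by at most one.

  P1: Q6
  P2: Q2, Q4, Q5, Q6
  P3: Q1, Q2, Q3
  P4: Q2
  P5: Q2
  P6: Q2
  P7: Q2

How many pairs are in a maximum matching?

4

Unit-capacity flow: source→left, listed edges, right→sink; max matching = max flow.
Augmenting path P1→Q6 (+1); matched 1.
Augmenting path P2→Q2 (+1); matched 2.
Augmenting path P3→Q1 (+1); matched 3.
Augmenting path P4→Q2→P2→Q4 (+1); matched 4.
No augmenting path remains; maximum matching = 4.
König certificate: {P1, P2, P3, Q2} is a vertex cover of size 4 (every listed pair touches it), so no matching can be larger.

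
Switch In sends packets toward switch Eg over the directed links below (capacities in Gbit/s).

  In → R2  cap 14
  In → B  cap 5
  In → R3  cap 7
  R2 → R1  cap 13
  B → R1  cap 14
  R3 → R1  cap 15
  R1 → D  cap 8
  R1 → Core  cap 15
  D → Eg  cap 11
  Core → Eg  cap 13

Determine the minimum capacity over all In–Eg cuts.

21

Augment In→R2→R1→D→Eg: bottleneck 8, flow now 8.
Augment In→R2→R1→Core→Eg: bottleneck 5, flow now 13.
Augment In→B→R1→Core→Eg: bottleneck 5, flow now 18.
Augment In→R3→R1→Core→Eg: bottleneck 3, flow now 21.
No augmenting path remains; maximum flow = 21.
By max-flow min-cut, the minimum cut capacity equals the max flow.
In the residual graph, reachable from In: {In, R2, B, R3, R1, Core}.
Min-cut edges: R1→D (8), Core→Eg (13); capacity 8 + 13 = 21.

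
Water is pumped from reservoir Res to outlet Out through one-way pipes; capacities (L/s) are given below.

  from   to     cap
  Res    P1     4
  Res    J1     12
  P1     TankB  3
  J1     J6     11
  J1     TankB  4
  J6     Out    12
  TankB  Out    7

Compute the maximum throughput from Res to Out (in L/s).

Augment Res→P1→TankB→Out: bottleneck 3, flow now 3.
Augment Res→J1→J6→Out: bottleneck 11, flow now 14.
Augment Res→J1→TankB→Out: bottleneck 1, flow now 15.
No augmenting path remains; maximum flow = 15.
In the residual graph, reachable from Res: {Res, P1}.
Min-cut edges: Res→J1 (12), P1→TankB (3); capacity 12 + 3 = 15.
This cut is saturated, so no flow can exceed 15.

15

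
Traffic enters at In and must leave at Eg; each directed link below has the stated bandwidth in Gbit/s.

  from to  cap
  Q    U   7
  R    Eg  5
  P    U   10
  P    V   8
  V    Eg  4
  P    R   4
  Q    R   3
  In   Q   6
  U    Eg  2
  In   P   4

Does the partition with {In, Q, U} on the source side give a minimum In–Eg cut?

Yes — it is a minimum cut (capacity 9).

Given cut capacity: 4 + 3 + 2 = 9.
Augment In→P→R→Eg: bottleneck 4, flow now 4.
Augment In→Q→R→Eg: bottleneck 1, flow now 5.
Augment In→Q→U→Eg: bottleneck 2, flow now 7.
Augment In→Q→R→P→V→Eg: bottleneck 2, flow now 9. (uses reverse residual edge)
No augmenting path remains; maximum flow = 9.
Cut capacity 9 equals the max flow, so it is a minimum cut.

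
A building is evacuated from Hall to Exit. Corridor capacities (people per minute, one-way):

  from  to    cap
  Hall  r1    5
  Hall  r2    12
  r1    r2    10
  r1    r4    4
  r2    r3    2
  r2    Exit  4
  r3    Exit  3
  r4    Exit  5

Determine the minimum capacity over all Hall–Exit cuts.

Augment Hall→r2→Exit: bottleneck 4, flow now 4.
Augment Hall→r1→r4→Exit: bottleneck 4, flow now 8.
Augment Hall→r2→r3→Exit: bottleneck 2, flow now 10.
No augmenting path remains; maximum flow = 10.
By max-flow min-cut, the minimum cut capacity equals the max flow.
In the residual graph, reachable from Hall: {Hall, r1, r2}.
Min-cut edges: r1→r4 (4), r2→r3 (2), r2→Exit (4); capacity 4 + 2 + 4 = 10.

10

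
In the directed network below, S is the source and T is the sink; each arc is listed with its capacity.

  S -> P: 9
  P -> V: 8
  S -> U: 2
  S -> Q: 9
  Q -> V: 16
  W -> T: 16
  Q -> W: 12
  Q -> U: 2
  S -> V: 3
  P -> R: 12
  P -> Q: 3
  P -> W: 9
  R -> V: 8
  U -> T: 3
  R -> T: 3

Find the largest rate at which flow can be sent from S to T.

Augment S→U→T: bottleneck 2, flow now 2.
Augment S→P→R→T: bottleneck 3, flow now 5.
Augment S→P→W→T: bottleneck 6, flow now 11.
Augment S→Q→U→T: bottleneck 1, flow now 12.
Augment S→Q→W→T: bottleneck 8, flow now 20.
No augmenting path remains; maximum flow = 20.
In the residual graph, reachable from S: {S, V}.
Min-cut edges: S→P (9), S→Q (9), S→U (2); capacity 9 + 9 + 2 = 20.
This cut is saturated, so no flow can exceed 20.

20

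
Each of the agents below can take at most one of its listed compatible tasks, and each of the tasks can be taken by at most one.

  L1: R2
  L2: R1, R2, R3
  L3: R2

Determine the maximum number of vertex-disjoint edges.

Unit-capacity flow: source→left, listed edges, right→sink; max matching = max flow.
Augmenting path L1→R2 (+1); matched 1.
Augmenting path L2→R1 (+1); matched 2.
No augmenting path remains; maximum matching = 2.
König certificate: {L2, R2} is a vertex cover of size 2 (every listed pair touches it), so no matching can be larger.

2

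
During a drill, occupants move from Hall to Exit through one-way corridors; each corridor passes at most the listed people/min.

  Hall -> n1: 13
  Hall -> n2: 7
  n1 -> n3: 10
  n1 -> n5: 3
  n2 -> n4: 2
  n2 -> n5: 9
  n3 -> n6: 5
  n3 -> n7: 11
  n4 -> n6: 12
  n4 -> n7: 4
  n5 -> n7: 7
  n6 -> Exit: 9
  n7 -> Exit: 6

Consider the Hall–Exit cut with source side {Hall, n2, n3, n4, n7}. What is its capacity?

Edges leaving {Hall, n2, n3, n4, n7}: Hall→n1 (13), n2→n5 (9), n3→n6 (5), n4→n6 (12), n7→Exit (6).
Cut capacity = 13 + 9 + 5 + 12 + 6 = 45.

45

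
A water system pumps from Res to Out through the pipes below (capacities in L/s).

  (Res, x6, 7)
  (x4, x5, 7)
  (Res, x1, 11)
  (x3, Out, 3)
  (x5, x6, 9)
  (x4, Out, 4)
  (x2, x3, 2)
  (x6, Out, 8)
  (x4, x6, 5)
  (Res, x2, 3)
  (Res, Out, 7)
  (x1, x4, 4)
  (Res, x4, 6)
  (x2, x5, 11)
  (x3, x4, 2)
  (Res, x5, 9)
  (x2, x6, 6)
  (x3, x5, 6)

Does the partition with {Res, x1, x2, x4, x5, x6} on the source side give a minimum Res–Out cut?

Given cut capacity: 7 + 2 + 4 + 8 = 21.
Augment Res→Out: bottleneck 7, flow now 7.
Augment Res→x4→Out: bottleneck 4, flow now 11.
Augment Res→x6→Out: bottleneck 7, flow now 18.
Augment Res→x2→x3→Out: bottleneck 2, flow now 20.
Augment Res→x2→x6→Out: bottleneck 1, flow now 21.
No augmenting path remains; maximum flow = 21.
Cut capacity 21 equals the max flow, so it is a minimum cut.

Yes — it is a minimum cut (capacity 21).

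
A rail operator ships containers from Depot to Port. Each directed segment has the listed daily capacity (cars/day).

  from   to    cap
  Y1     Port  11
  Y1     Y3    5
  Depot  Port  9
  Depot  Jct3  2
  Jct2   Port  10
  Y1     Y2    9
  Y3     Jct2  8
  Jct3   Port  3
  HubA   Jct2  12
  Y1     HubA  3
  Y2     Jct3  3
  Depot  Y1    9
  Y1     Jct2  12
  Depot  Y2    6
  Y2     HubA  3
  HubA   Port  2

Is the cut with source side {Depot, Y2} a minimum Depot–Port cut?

Given cut capacity: 9 + 2 + 9 + 3 + 3 = 26.
Augment Depot→Port: bottleneck 9, flow now 9.
Augment Depot→Y1→Port: bottleneck 9, flow now 18.
Augment Depot→Jct3→Port: bottleneck 2, flow now 20.
Augment Depot→Y2→Jct3→Port: bottleneck 1, flow now 21.
Augment Depot→Y2→HubA→Port: bottleneck 2, flow now 23.
Augment Depot→Y2→HubA→Jct2→Port: bottleneck 1, flow now 24.
No augmenting path remains; maximum flow = 24.
In the residual graph, reachable from Depot: {Depot, Y2, Jct3}.
Min-cut edges: Depot→Y1 (9), Depot→Port (9), Y2→HubA (3), Jct3→Port (3); capacity 9 + 9 + 3 + 3 = 24.
Cut capacity 26 exceeds the max flow 24, so it is not minimum.

No — its capacity is 26, but the minimum cut has capacity 24.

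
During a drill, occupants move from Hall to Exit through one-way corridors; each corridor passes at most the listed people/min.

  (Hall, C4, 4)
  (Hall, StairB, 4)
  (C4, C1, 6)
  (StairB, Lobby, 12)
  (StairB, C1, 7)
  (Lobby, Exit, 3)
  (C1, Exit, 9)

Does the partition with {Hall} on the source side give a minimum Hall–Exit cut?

Yes — it is a minimum cut (capacity 8).

Given cut capacity: 4 + 4 = 8.
Augment Hall→C4→C1→Exit: bottleneck 4, flow now 4.
Augment Hall→StairB→Lobby→Exit: bottleneck 3, flow now 7.
Augment Hall→StairB→C1→Exit: bottleneck 1, flow now 8.
No augmenting path remains; maximum flow = 8.
Cut capacity 8 equals the max flow, so it is a minimum cut.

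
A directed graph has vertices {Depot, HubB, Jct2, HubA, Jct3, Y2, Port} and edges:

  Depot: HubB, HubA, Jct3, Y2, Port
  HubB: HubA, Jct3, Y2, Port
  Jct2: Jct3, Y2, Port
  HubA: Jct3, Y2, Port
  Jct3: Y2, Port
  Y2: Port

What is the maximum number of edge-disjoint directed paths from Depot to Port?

Assign every edge capacity 1; by Menger, the answer equals the max flow.
Path Depot→Port (+1); total 1.
Path Depot→HubB→Port (+1); total 2.
Path Depot→HubA→Port (+1); total 3.
Path Depot→Jct3→Port (+1); total 4.
Path Depot→Y2→Port (+1); total 5.
No residual Depot→Port path; max flow = 5.
Certifying cut of size 5: {Depot→HubA, Depot→HubB, Depot→Jct3, Depot→Port, Depot→Y2}.

5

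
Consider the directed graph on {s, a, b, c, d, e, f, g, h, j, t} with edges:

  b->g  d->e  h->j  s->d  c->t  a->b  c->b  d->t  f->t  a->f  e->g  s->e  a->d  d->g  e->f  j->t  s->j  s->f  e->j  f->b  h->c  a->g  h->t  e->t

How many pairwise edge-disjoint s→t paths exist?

Assign every edge capacity 1; by Menger, the answer equals the max flow.
Path s→d→t (+1); total 1.
Path s→e→t (+1); total 2.
Path s→f→t (+1); total 3.
Path s→j→t (+1); total 4.
No residual s→t path; max flow = 4.
Certifying cut of size 4: {s→d, s→e, s→f, s→j}.

4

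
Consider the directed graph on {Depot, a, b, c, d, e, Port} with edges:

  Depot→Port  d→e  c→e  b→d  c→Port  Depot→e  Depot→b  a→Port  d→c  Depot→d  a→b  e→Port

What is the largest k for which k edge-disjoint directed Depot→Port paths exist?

Assign every edge capacity 1; by Menger, the answer equals the max flow.
Path Depot→Port (+1); total 1.
Path Depot→e→Port (+1); total 2.
Path Depot→d→c→Port (+1); total 3.
No residual Depot→Port path; max flow = 3.
Certifying cut of size 3: {Depot→Port, d→c, e→Port}.

3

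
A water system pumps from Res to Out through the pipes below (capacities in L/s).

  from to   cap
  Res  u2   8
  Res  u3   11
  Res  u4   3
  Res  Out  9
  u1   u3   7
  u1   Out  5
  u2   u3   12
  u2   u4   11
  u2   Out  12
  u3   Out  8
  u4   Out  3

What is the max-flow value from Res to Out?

28

Augment Res→Out: bottleneck 9, flow now 9.
Augment Res→u2→Out: bottleneck 8, flow now 17.
Augment Res→u3→Out: bottleneck 8, flow now 25.
Augment Res→u4→Out: bottleneck 3, flow now 28.
No augmenting path remains; maximum flow = 28.
In the residual graph, reachable from Res: {Res, u3}.
Min-cut edges: Res→u2 (8), Res→u4 (3), Res→Out (9), u3→Out (8); capacity 8 + 3 + 9 + 8 = 28.
This cut is saturated, so no flow can exceed 28.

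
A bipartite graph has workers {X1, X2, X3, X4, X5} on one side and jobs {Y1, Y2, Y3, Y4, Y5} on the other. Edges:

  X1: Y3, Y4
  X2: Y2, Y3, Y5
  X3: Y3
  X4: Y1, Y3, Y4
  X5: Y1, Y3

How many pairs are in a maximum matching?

4

Unit-capacity flow: source→left, listed edges, right→sink; max matching = max flow.
Augmenting path X1→Y3 (+1); matched 1.
Augmenting path X2→Y2 (+1); matched 2.
Augmenting path X4→Y1 (+1); matched 3.
Augmenting path X3→Y3→X1→Y4 (+1); matched 4.
No augmenting path remains; maximum matching = 4.
König certificate: {X2, Y1, Y3, Y4} is a vertex cover of size 4 (every listed pair touches it), so no matching can be larger.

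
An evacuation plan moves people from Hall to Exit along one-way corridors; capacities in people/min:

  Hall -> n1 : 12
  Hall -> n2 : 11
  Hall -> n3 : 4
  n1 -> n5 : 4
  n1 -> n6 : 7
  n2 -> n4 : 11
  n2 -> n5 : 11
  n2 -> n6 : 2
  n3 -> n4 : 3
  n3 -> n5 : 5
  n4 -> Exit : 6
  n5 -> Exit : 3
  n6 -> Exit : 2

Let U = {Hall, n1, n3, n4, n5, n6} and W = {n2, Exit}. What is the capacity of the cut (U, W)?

22

Edges leaving {Hall, n1, n3, n4, n5, n6}: Hall→n2 (11), n4→Exit (6), n5→Exit (3), n6→Exit (2).
Cut capacity = 11 + 6 + 3 + 2 = 22.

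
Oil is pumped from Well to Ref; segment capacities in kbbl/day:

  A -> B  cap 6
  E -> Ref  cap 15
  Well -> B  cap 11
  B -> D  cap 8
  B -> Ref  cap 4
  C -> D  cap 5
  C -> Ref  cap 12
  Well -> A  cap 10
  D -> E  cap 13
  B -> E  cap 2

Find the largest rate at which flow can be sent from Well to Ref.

14

Augment Well→B→Ref: bottleneck 4, flow now 4.
Augment Well→B→E→Ref: bottleneck 2, flow now 6.
Augment Well→B→D→E→Ref: bottleneck 5, flow now 11.
Augment Well→A→B→D→E→Ref: bottleneck 3, flow now 14.
No augmenting path remains; maximum flow = 14.
In the residual graph, reachable from Well: {Well, A, B}.
Min-cut edges: B→D (8), B→E (2), B→Ref (4); capacity 8 + 2 + 4 = 14.
This cut is saturated, so no flow can exceed 14.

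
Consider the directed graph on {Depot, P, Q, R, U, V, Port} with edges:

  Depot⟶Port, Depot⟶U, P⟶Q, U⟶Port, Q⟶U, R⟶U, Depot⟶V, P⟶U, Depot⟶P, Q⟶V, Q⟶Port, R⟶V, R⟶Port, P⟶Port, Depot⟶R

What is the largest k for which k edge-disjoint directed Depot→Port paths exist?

4

Assign every edge capacity 1; by Menger, the answer equals the max flow.
Path Depot→Port (+1); total 1.
Path Depot→P→Port (+1); total 2.
Path Depot→R→Port (+1); total 3.
Path Depot→U→Port (+1); total 4.
No residual Depot→Port path; max flow = 4.
Certifying cut of size 4: {Depot→P, Depot→Port, Depot→R, Depot→U}.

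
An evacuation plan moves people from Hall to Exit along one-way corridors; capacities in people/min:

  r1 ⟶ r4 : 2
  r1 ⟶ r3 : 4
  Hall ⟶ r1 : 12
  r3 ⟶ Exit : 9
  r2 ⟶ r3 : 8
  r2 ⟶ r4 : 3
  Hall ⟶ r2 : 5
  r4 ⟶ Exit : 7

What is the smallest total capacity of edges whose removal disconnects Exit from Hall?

Augment Hall→r1→r3→Exit: bottleneck 4, flow now 4.
Augment Hall→r1→r4→Exit: bottleneck 2, flow now 6.
Augment Hall→r2→r3→Exit: bottleneck 5, flow now 11.
No augmenting path remains; maximum flow = 11.
By max-flow min-cut, the minimum cut capacity equals the max flow.
In the residual graph, reachable from Hall: {Hall, r1}.
Min-cut edges: Hall→r2 (5), r1→r3 (4), r1→r4 (2); capacity 5 + 4 + 2 = 11.

11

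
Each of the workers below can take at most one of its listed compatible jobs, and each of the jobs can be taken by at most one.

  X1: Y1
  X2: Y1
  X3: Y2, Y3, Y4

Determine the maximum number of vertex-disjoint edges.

2

Unit-capacity flow: source→left, listed edges, right→sink; max matching = max flow.
Augmenting path X1→Y1 (+1); matched 1.
Augmenting path X3→Y2 (+1); matched 2.
No augmenting path remains; maximum matching = 2.
König certificate: {X3, Y1} is a vertex cover of size 2 (every listed pair touches it), so no matching can be larger.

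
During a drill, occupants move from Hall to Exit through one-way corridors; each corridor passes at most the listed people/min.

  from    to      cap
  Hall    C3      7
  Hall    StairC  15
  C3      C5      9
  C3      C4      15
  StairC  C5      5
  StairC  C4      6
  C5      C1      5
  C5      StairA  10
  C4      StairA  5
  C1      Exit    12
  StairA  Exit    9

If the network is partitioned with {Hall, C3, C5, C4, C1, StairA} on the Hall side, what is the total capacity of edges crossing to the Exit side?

Edges leaving {Hall, C3, C5, C4, C1, StairA}: Hall→StairC (15), C1→Exit (12), StairA→Exit (9).
Cut capacity = 15 + 12 + 9 = 36.

36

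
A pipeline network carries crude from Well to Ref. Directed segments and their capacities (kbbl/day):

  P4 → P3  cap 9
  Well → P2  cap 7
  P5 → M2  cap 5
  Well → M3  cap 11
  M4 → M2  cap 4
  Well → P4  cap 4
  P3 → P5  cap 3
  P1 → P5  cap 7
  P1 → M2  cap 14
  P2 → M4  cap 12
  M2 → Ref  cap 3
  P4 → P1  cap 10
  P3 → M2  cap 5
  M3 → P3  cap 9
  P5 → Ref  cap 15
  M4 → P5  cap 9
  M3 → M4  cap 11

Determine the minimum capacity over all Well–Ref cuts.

18

Augment Well→P2→M4→P5→Ref: bottleneck 7, flow now 7.
Augment Well→M3→M4→P5→Ref: bottleneck 2, flow now 9.
Augment Well→M3→M4→M2→Ref: bottleneck 3, flow now 12.
Augment Well→M3→P3→P5→Ref: bottleneck 3, flow now 15.
Augment Well→P4→P1→P5→Ref: bottleneck 3, flow now 18.
No augmenting path remains; maximum flow = 18.
By max-flow min-cut, the minimum cut capacity equals the max flow.
In the residual graph, reachable from Well: {Well, P2, M3, P4, M4, P3, P1, P5, M2}.
Min-cut edges: P5→Ref (15), M2→Ref (3); capacity 15 + 3 = 18.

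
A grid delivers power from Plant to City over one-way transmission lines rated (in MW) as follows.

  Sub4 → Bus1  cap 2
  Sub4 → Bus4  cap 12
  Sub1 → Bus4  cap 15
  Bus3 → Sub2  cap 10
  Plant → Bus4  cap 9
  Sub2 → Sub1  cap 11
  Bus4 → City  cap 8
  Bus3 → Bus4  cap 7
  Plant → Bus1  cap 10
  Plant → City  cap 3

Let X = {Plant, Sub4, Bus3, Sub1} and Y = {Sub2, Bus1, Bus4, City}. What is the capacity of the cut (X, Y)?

Edges leaving {Plant, Sub4, Bus3, Sub1}: Plant→Bus1 (10), Plant→Bus4 (9), Plant→City (3), Sub4→Bus1 (2), Sub4→Bus4 (12), Bus3→Sub2 (10), Bus3→Bus4 (7), Sub1→Bus4 (15).
Cut capacity = 10 + 9 + 3 + 2 + 12 + 10 + 7 + 15 = 68.

68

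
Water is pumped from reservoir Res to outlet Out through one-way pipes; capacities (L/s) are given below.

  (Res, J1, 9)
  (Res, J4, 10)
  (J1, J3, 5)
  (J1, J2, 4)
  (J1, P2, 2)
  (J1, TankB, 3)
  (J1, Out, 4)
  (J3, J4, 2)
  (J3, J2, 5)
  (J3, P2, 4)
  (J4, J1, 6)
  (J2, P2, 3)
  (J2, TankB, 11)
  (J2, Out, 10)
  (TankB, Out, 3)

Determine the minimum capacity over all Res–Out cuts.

15

Augment Res→J1→Out: bottleneck 4, flow now 4.
Augment Res→J1→J2→Out: bottleneck 4, flow now 8.
Augment Res→J1→TankB→Out: bottleneck 1, flow now 9.
Augment Res→J4→J1→TankB→Out: bottleneck 2, flow now 11.
Augment Res→J4→J1→J3→J2→Out: bottleneck 4, flow now 15.
No augmenting path remains; maximum flow = 15.
By max-flow min-cut, the minimum cut capacity equals the max flow.
In the residual graph, reachable from Res: {Res, J4}.
Min-cut edges: Res→J1 (9), J4→J1 (6); capacity 9 + 6 = 15.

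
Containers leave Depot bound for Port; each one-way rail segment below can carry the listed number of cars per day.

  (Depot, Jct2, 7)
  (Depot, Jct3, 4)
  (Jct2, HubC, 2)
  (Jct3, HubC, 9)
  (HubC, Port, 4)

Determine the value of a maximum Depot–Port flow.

Augment Depot→Jct2→HubC→Port: bottleneck 2, flow now 2.
Augment Depot→Jct3→HubC→Port: bottleneck 2, flow now 4.
No augmenting path remains; maximum flow = 4.
In the residual graph, reachable from Depot: {Depot, Jct2, Jct3, HubC}.
Min-cut edges: HubC→Port (4); capacity 4 = 4.
This cut is saturated, so no flow can exceed 4.

4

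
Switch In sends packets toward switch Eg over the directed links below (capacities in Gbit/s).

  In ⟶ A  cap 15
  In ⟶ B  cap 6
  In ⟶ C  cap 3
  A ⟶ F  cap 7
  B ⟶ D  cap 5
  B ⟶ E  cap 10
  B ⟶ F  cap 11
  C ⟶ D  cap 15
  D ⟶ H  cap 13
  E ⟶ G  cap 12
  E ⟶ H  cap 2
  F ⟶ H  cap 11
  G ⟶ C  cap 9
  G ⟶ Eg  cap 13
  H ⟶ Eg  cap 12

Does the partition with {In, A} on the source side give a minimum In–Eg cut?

Given cut capacity: 6 + 3 + 7 = 16.
Augment In→A→F→H→Eg: bottleneck 7, flow now 7.
Augment In→B→D→H→Eg: bottleneck 5, flow now 12.
Augment In→B→E→G→Eg: bottleneck 1, flow now 13.
Augment In→C→D→B→E→G→Eg: bottleneck 3, flow now 16. (uses reverse residual edge)
No augmenting path remains; maximum flow = 16.
Cut capacity 16 equals the max flow, so it is a minimum cut.

Yes — it is a minimum cut (capacity 16).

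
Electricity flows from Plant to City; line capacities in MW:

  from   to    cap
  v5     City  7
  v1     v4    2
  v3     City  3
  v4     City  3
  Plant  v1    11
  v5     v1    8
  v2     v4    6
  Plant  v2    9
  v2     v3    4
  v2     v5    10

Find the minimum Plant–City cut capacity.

11

Augment Plant→v1→v4→City: bottleneck 2, flow now 2.
Augment Plant→v2→v3→City: bottleneck 3, flow now 5.
Augment Plant→v2→v4→City: bottleneck 1, flow now 6.
Augment Plant→v2→v5→City: bottleneck 5, flow now 11.
No augmenting path remains; maximum flow = 11.
By max-flow min-cut, the minimum cut capacity equals the max flow.
In the residual graph, reachable from Plant: {Plant, v1}.
Min-cut edges: Plant→v2 (9), v1→v4 (2); capacity 9 + 2 = 11.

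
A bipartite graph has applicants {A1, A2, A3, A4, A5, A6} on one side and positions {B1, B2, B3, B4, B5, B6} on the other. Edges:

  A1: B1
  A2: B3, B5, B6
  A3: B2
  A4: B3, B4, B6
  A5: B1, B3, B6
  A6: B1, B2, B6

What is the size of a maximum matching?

Unit-capacity flow: source→left, listed edges, right→sink; max matching = max flow.
Augmenting path A1→B1 (+1); matched 1.
Augmenting path A2→B3 (+1); matched 2.
Augmenting path A3→B2 (+1); matched 3.
Augmenting path A4→B4 (+1); matched 4.
Augmenting path A5→B6 (+1); matched 5.
Augmenting path A6→B6→A5→B3→A2→B5 (+1); matched 6.
No augmenting path remains; maximum matching = 6.
König certificate: {A1, A2, A3, A4, A5, A6} is a vertex cover of size 6 (every listed pair touches it), so no matching can be larger.

6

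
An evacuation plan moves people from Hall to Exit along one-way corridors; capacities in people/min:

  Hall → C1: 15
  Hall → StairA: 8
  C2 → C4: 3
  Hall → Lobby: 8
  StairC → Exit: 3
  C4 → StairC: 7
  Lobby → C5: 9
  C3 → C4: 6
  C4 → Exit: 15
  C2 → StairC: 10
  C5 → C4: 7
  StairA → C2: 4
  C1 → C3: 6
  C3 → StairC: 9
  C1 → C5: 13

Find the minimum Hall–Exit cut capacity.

Augment Hall→Lobby→C5→C4→Exit: bottleneck 7, flow now 7.
Augment Hall→C1→C3→C4→Exit: bottleneck 6, flow now 13.
Augment Hall→StairA→C2→C4→Exit: bottleneck 2, flow now 15.
Augment Hall→StairA→C2→StairC→Exit: bottleneck 2, flow now 17.
No augmenting path remains; maximum flow = 17.
By max-flow min-cut, the minimum cut capacity equals the max flow.
In the residual graph, reachable from Hall: {Hall, Lobby, C1, StairA, C5}.
Min-cut edges: C1→C3 (6), StairA→C2 (4), C5→C4 (7); capacity 6 + 4 + 7 = 17.

17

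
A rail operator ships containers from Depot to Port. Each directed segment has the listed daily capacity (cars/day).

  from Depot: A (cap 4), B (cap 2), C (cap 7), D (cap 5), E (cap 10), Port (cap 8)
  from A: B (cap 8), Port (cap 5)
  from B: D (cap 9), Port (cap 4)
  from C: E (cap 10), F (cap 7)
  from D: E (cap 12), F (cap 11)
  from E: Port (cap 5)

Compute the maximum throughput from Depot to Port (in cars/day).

19

Augment Depot→Port: bottleneck 8, flow now 8.
Augment Depot→A→Port: bottleneck 4, flow now 12.
Augment Depot→B→Port: bottleneck 2, flow now 14.
Augment Depot→E→Port: bottleneck 5, flow now 19.
No augmenting path remains; maximum flow = 19.
In the residual graph, reachable from Depot: {Depot, C, D, E, F}.
Min-cut edges: Depot→A (4), Depot→B (2), Depot→Port (8), E→Port (5); capacity 4 + 2 + 8 + 5 = 19.
This cut is saturated, so no flow can exceed 19.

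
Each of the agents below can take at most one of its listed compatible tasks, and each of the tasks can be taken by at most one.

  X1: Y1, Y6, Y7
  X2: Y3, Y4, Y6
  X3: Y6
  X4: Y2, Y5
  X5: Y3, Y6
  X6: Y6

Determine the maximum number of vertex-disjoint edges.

5

Unit-capacity flow: source→left, listed edges, right→sink; max matching = max flow.
Augmenting path X1→Y1 (+1); matched 1.
Augmenting path X2→Y3 (+1); matched 2.
Augmenting path X3→Y6 (+1); matched 3.
Augmenting path X4→Y2 (+1); matched 4.
Augmenting path X5→Y3→X2→Y4 (+1); matched 5.
No augmenting path remains; maximum matching = 5.
König certificate: {X1, X2, X4, X5, Y6} is a vertex cover of size 5 (every listed pair touches it), so no matching can be larger.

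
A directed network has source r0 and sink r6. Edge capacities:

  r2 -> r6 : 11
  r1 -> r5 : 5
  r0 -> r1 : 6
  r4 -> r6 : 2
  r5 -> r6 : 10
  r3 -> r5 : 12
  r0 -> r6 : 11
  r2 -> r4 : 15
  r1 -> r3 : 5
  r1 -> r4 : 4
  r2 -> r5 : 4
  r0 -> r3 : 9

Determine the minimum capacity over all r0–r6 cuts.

23

Augment r0→r6: bottleneck 11, flow now 11.
Augment r0→r1→r4→r6: bottleneck 2, flow now 13.
Augment r0→r1→r5→r6: bottleneck 4, flow now 17.
Augment r0→r3→r5→r6: bottleneck 6, flow now 23.
No augmenting path remains; maximum flow = 23.
By max-flow min-cut, the minimum cut capacity equals the max flow.
In the residual graph, reachable from r0: {r0, r1, r3, r4, r5}.
Min-cut edges: r0→r6 (11), r4→r6 (2), r5→r6 (10); capacity 11 + 2 + 10 = 23.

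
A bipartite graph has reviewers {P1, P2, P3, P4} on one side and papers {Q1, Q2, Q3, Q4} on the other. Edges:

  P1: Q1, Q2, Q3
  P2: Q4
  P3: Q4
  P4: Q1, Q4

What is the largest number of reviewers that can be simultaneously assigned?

Unit-capacity flow: source→left, listed edges, right→sink; max matching = max flow.
Augmenting path P1→Q1 (+1); matched 1.
Augmenting path P2→Q4 (+1); matched 2.
Augmenting path P4→Q1→P1→Q2 (+1); matched 3.
No augmenting path remains; maximum matching = 3.
König certificate: {P1, P4, Q4} is a vertex cover of size 3 (every listed pair touches it), so no matching can be larger.

3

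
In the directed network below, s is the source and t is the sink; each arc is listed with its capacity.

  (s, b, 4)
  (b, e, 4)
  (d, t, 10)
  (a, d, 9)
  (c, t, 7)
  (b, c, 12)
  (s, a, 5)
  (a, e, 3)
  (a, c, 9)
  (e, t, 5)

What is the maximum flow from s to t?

Augment s→a→c→t: bottleneck 5, flow now 5.
Augment s→b→c→t: bottleneck 2, flow now 7.
Augment s→b→e→t: bottleneck 2, flow now 9.
No augmenting path remains; maximum flow = 9.
In the residual graph, reachable from s: {s}.
Min-cut edges: s→a (5), s→b (4); capacity 5 + 4 = 9.
This cut is saturated, so no flow can exceed 9.

9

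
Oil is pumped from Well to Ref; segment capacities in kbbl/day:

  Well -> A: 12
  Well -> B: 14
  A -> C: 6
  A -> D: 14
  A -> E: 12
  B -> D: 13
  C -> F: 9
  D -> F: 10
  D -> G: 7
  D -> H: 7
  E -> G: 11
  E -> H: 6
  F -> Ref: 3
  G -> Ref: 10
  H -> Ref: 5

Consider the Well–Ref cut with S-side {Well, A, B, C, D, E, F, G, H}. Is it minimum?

Given cut capacity: 3 + 10 + 5 = 18.
Augment Well→A→C→F→Ref: bottleneck 3, flow now 3.
Augment Well→A→D→G→Ref: bottleneck 7, flow now 10.
Augment Well→A→D→H→Ref: bottleneck 2, flow now 12.
Augment Well→B→D→H→Ref: bottleneck 3, flow now 15.
Augment Well→B→D→A→E→G→Ref: bottleneck 3, flow now 18. (uses reverse residual edge)
No augmenting path remains; maximum flow = 18.
Cut capacity 18 equals the max flow, so it is a minimum cut.

Yes — it is a minimum cut (capacity 18).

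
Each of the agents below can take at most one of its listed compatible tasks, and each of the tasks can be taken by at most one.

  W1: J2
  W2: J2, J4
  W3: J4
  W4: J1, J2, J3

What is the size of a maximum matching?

3

Unit-capacity flow: source→left, listed edges, right→sink; max matching = max flow.
Augmenting path W1→J2 (+1); matched 1.
Augmenting path W2→J4 (+1); matched 2.
Augmenting path W4→J1 (+1); matched 3.
No augmenting path remains; maximum matching = 3.
König certificate: {W4, J2, J4} is a vertex cover of size 3 (every listed pair touches it), so no matching can be larger.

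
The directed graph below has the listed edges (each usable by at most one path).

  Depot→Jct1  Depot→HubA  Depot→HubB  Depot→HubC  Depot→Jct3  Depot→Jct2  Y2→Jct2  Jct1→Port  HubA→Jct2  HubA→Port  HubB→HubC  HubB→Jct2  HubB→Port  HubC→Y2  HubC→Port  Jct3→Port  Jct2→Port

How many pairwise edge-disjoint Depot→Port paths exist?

Assign every edge capacity 1; by Menger, the answer equals the max flow.
Path Depot→Jct1→Port (+1); total 1.
Path Depot→HubA→Port (+1); total 2.
Path Depot→HubB→Port (+1); total 3.
Path Depot→HubC→Port (+1); total 4.
Path Depot→Jct3→Port (+1); total 5.
Path Depot→Jct2→Port (+1); total 6.
No residual Depot→Port path; max flow = 6.
Certifying cut of size 6: {Depot→HubA, Depot→HubB, Depot→HubC, Depot→Jct1, Depot→Jct2, Depot→Jct3}.

6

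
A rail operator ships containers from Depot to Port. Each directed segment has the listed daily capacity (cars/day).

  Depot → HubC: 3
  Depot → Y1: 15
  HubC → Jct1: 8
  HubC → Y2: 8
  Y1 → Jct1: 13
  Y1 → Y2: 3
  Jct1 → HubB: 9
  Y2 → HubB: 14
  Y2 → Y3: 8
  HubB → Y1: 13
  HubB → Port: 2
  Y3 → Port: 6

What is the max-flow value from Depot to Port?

Augment Depot→HubC→Jct1→HubB→Port: bottleneck 2, flow now 2.
Augment Depot→HubC→Y2→Y3→Port: bottleneck 1, flow now 3.
Augment Depot→Y1→Y2→Y3→Port: bottleneck 3, flow now 6.
Augment Depot→Y1→Jct1→HubC→Y2→Y3→Port: bottleneck 2, flow now 8. (uses reverse residual edge)
No augmenting path remains; maximum flow = 8.
In the residual graph, reachable from Depot: {Depot, Y1, Jct1, HubB}.
Min-cut edges: Depot→HubC (3), Y1→Y2 (3), HubB→Port (2); capacity 3 + 3 + 2 = 8.
This cut is saturated, so no flow can exceed 8.

8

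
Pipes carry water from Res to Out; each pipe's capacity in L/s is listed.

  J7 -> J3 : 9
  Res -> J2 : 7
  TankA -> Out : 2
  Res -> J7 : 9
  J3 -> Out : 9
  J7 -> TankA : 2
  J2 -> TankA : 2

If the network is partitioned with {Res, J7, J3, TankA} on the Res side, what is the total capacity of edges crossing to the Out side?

Edges leaving {Res, J7, J3, TankA}: Res→J2 (7), J3→Out (9), TankA→Out (2).
Cut capacity = 7 + 9 + 2 = 18.

18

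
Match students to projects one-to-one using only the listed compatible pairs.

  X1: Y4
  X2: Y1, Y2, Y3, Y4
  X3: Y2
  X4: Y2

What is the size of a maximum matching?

3

Unit-capacity flow: source→left, listed edges, right→sink; max matching = max flow.
Augmenting path X1→Y4 (+1); matched 1.
Augmenting path X2→Y1 (+1); matched 2.
Augmenting path X3→Y2 (+1); matched 3.
No augmenting path remains; maximum matching = 3.
König certificate: {X1, X2, Y2} is a vertex cover of size 3 (every listed pair touches it), so no matching can be larger.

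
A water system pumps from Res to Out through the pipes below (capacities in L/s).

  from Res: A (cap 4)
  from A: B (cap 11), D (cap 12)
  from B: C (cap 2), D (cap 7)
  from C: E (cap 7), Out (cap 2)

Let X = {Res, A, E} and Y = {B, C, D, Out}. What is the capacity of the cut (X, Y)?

23

Edges leaving {Res, A, E}: A→B (11), A→D (12).
Cut capacity = 11 + 12 = 23.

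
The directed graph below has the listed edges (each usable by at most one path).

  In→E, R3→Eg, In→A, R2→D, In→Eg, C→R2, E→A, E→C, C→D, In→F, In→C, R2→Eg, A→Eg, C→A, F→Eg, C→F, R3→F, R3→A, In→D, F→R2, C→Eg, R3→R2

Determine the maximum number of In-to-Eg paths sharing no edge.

5

Assign every edge capacity 1; by Menger, the answer equals the max flow.
Path In→Eg (+1); total 1.
Path In→C→Eg (+1); total 2.
Path In→F→Eg (+1); total 3.
Path In→A→Eg (+1); total 4.
Path In→E→C→R2→Eg (+1); total 5.
No residual In→Eg path; max flow = 5.
Certifying cut of size 5: {In→A, In→C, In→E, In→Eg, In→F}.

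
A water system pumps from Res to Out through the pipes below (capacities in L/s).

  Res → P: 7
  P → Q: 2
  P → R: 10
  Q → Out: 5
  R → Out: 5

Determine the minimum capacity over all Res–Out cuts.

Augment Res→P→Q→Out: bottleneck 2, flow now 2.
Augment Res→P→R→Out: bottleneck 5, flow now 7.
No augmenting path remains; maximum flow = 7.
By max-flow min-cut, the minimum cut capacity equals the max flow.
In the residual graph, reachable from Res: {Res}.
Min-cut edges: Res→P (7); capacity 7 = 7.

7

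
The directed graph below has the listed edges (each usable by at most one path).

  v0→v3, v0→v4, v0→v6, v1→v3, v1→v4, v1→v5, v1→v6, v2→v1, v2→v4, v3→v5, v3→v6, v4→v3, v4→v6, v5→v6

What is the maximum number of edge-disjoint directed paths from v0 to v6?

Assign every edge capacity 1; by Menger, the answer equals the max flow.
Path v0→v6 (+1); total 1.
Path v0→v3→v6 (+1); total 2.
Path v0→v4→v6 (+1); total 3.
No residual v0→v6 path; max flow = 3.
Certifying cut of size 3: {v0→v3, v0→v4, v0→v6}.

3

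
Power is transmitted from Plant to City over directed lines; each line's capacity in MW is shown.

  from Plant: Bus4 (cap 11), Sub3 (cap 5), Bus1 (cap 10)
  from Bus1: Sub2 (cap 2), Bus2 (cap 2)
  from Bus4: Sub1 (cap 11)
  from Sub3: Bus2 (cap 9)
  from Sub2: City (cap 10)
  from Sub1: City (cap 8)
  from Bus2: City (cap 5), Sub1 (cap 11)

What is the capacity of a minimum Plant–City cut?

Augment Plant→Bus1→Sub2→City: bottleneck 2, flow now 2.
Augment Plant→Bus1→Bus2→City: bottleneck 2, flow now 4.
Augment Plant→Bus4→Sub1→City: bottleneck 8, flow now 12.
Augment Plant→Sub3→Bus2→City: bottleneck 3, flow now 15.
No augmenting path remains; maximum flow = 15.
By max-flow min-cut, the minimum cut capacity equals the max flow.
In the residual graph, reachable from Plant: {Plant, Bus1, Bus4, Sub3, Sub1, Bus2}.
Min-cut edges: Bus1→Sub2 (2), Sub1→City (8), Bus2→City (5); capacity 2 + 8 + 5 = 15.

15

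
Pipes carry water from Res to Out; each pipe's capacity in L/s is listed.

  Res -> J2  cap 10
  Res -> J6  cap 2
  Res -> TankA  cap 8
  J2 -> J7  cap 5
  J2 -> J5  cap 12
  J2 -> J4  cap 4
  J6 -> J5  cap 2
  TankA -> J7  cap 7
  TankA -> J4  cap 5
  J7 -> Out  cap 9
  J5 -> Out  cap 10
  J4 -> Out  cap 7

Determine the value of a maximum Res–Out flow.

20

Augment Res→J2→J7→Out: bottleneck 5, flow now 5.
Augment Res→J2→J5→Out: bottleneck 5, flow now 10.
Augment Res→J6→J5→Out: bottleneck 2, flow now 12.
Augment Res→TankA→J7→Out: bottleneck 4, flow now 16.
Augment Res→TankA→J4→Out: bottleneck 4, flow now 20.
No augmenting path remains; maximum flow = 20.
In the residual graph, reachable from Res: {Res}.
Min-cut edges: Res→J2 (10), Res→J6 (2), Res→TankA (8); capacity 10 + 2 + 8 = 20.
This cut is saturated, so no flow can exceed 20.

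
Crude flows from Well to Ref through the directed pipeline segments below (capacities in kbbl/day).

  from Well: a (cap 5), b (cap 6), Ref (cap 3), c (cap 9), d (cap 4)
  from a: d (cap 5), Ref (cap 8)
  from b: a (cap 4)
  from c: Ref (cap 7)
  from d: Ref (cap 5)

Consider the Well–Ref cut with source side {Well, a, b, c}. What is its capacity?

Edges leaving {Well, a, b, c}: Well→d (4), Well→Ref (3), a→d (5), a→Ref (8), c→Ref (7).
Cut capacity = 4 + 3 + 5 + 8 + 7 = 27.

27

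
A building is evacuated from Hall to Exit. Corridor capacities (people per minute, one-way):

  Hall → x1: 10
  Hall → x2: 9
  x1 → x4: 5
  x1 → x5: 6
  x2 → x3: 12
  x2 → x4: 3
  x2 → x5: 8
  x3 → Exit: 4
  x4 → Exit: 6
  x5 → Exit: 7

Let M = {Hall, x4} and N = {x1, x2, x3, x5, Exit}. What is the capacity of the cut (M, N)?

25

Edges leaving {Hall, x4}: Hall→x1 (10), Hall→x2 (9), x4→Exit (6).
Cut capacity = 10 + 9 + 6 = 25.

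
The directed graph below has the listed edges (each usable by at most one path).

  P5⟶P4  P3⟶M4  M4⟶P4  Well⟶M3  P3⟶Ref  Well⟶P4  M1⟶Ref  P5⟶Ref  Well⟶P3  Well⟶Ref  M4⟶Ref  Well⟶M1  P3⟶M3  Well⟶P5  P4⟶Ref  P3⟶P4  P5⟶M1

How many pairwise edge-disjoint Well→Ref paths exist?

Assign every edge capacity 1; by Menger, the answer equals the max flow.
Path Well→Ref (+1); total 1.
Path Well→P5→Ref (+1); total 2.
Path Well→P3→Ref (+1); total 3.
Path Well→M1→Ref (+1); total 4.
Path Well→P4→Ref (+1); total 5.
No residual Well→Ref path; max flow = 5.
Certifying cut of size 5: {Well→M1, Well→P3, Well→P4, Well→P5, Well→Ref}.

5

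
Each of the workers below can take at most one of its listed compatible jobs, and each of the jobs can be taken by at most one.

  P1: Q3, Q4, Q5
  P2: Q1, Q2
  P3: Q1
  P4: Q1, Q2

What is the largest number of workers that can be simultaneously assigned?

3

Unit-capacity flow: source→left, listed edges, right→sink; max matching = max flow.
Augmenting path P1→Q3 (+1); matched 1.
Augmenting path P2→Q1 (+1); matched 2.
Augmenting path P4→Q2 (+1); matched 3.
No augmenting path remains; maximum matching = 3.
König certificate: {P1, Q1, Q2} is a vertex cover of size 3 (every listed pair touches it), so no matching can be larger.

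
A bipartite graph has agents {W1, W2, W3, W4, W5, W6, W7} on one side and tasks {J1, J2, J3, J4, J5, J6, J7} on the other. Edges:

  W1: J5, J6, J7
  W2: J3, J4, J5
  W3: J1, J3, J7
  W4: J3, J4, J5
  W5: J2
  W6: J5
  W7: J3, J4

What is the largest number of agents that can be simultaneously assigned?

Unit-capacity flow: source→left, listed edges, right→sink; max matching = max flow.
Augmenting path W1→J5 (+1); matched 1.
Augmenting path W2→J3 (+1); matched 2.
Augmenting path W3→J1 (+1); matched 3.
Augmenting path W4→J4 (+1); matched 4.
Augmenting path W5→J2 (+1); matched 5.
Augmenting path W6→J5→W1→J6 (+1); matched 6.
No augmenting path remains; maximum matching = 6.
König certificate: {W1, W3, W5, J3, J4, J5} is a vertex cover of size 6 (every listed pair touches it), so no matching can be larger.

6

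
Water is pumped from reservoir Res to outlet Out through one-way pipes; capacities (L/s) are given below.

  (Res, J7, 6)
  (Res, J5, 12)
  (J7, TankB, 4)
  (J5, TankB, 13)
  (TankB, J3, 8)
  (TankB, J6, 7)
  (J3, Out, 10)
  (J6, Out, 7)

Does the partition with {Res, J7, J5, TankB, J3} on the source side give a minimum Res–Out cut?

No — its capacity is 17, but the minimum cut has capacity 15.

Given cut capacity: 7 + 10 = 17.
Augment Res→J7→TankB→J3→Out: bottleneck 4, flow now 4.
Augment Res→J5→TankB→J3→Out: bottleneck 4, flow now 8.
Augment Res→J5→TankB→J6→Out: bottleneck 7, flow now 15.
No augmenting path remains; maximum flow = 15.
In the residual graph, reachable from Res: {Res, J7, J5, TankB}.
Min-cut edges: TankB→J3 (8), TankB→J6 (7); capacity 8 + 7 = 15.
Cut capacity 17 exceeds the max flow 15, so it is not minimum.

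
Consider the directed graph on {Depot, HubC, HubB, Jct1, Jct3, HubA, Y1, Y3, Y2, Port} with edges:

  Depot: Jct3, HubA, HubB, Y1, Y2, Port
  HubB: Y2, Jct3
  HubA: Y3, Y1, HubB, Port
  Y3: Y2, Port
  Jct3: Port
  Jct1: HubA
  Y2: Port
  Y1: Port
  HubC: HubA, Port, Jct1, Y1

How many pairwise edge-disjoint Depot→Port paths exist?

5

Assign every edge capacity 1; by Menger, the answer equals the max flow.
Path Depot→Port (+1); total 1.
Path Depot→Jct3→Port (+1); total 2.
Path Depot→HubA→Port (+1); total 3.
Path Depot→Y1→Port (+1); total 4.
Path Depot→Y2→Port (+1); total 5.
No residual Depot→Port path; max flow = 5.
Certifying cut of size 5: {Depot→HubA, Depot→Port, Depot→Y1, Jct3→Port, Y2→Port}.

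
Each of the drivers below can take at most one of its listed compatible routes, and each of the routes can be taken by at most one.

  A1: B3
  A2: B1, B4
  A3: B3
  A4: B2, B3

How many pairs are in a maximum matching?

3

Unit-capacity flow: source→left, listed edges, right→sink; max matching = max flow.
Augmenting path A1→B3 (+1); matched 1.
Augmenting path A2→B1 (+1); matched 2.
Augmenting path A4→B2 (+1); matched 3.
No augmenting path remains; maximum matching = 3.
König certificate: {A2, A4, B3} is a vertex cover of size 3 (every listed pair touches it), so no matching can be larger.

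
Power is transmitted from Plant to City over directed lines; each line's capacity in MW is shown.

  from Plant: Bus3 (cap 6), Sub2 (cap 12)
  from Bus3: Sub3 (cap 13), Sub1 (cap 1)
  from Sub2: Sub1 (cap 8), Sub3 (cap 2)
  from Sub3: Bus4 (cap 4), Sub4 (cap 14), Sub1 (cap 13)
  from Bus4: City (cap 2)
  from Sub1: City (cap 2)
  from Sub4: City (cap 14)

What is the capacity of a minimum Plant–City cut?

10

Augment Plant→Bus3→Sub1→City: bottleneck 1, flow now 1.
Augment Plant→Sub2→Sub1→City: bottleneck 1, flow now 2.
Augment Plant→Bus3→Sub3→Bus4→City: bottleneck 2, flow now 4.
Augment Plant→Bus3→Sub3→Sub4→City: bottleneck 3, flow now 7.
Augment Plant→Sub2→Sub3→Sub4→City: bottleneck 2, flow now 9.
Augment Plant→Sub2→Sub1→Bus3→Sub3→Sub4→City: bottleneck 1, flow now 10. (uses reverse residual edge)
No augmenting path remains; maximum flow = 10.
By max-flow min-cut, the minimum cut capacity equals the max flow.
In the residual graph, reachable from Plant: {Plant, Sub2, Sub1}.
Min-cut edges: Plant→Bus3 (6), Sub2→Sub3 (2), Sub1→City (2); capacity 6 + 2 + 2 = 10.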